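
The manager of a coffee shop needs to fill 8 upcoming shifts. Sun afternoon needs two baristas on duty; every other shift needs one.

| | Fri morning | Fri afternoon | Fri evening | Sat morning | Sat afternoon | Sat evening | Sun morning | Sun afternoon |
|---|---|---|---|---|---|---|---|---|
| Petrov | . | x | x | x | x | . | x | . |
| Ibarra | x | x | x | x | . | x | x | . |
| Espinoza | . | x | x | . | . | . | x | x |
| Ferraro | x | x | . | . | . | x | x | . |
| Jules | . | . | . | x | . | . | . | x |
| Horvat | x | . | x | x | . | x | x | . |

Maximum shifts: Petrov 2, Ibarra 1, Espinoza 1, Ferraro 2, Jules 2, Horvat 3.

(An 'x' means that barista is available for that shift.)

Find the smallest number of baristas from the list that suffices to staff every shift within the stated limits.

9 slots to fill and no one can take more than 3, so at least ⌈9/3⌉ = 3 baristas are needed.
No set of 4 baristas can cover every shift (each such set leaves at least one shift with no one available or exceeds a cap).
Petrov, Ibarra, Espinoza, Jules, and Horvat alone can cover everything: Fri morning→Ibarra, Fri afternoon→Petrov, Fri evening→Horvat, Sat morning→Jules, Sat afternoon→Petrov, Sat evening→Horvat, Sun morning→Horvat, Sun afternoon→Espinoza+Jules.

5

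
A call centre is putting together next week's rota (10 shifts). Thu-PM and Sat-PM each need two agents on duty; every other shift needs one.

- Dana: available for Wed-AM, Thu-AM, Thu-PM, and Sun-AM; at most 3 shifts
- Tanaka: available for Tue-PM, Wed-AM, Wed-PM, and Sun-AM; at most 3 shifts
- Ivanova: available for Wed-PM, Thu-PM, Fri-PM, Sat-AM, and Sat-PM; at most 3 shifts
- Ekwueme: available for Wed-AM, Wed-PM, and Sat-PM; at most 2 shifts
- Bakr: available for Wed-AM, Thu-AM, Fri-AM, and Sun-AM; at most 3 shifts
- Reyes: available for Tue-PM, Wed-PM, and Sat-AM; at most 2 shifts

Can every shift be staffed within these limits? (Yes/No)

Thu-PM can only be covered by Dana and Ivanova, so that assignment is forced.
Fri-AM can only be covered by Bakr, so that assignment is forced.
Fri-PM can only be covered by Ivanova, so that assignment is forced.
One valid schedule: Tue-PM→Tanaka, Wed-AM→Tanaka, Wed-PM→Tanaka, Thu-AM→Dana, Thu-PM→Dana+Ivanova, Fri-AM→Bakr, Fri-PM→Ivanova, Sat-AM→Reyes, Sat-PM→Ivanova+Ekwueme, Sun-AM→Dana.
Loads: Dana 3/3, Tanaka 3/3, Ivanova 3/3, Ekwueme 1/2, Bakr 1/3, Reyes 1/2 — all within limits.

Yes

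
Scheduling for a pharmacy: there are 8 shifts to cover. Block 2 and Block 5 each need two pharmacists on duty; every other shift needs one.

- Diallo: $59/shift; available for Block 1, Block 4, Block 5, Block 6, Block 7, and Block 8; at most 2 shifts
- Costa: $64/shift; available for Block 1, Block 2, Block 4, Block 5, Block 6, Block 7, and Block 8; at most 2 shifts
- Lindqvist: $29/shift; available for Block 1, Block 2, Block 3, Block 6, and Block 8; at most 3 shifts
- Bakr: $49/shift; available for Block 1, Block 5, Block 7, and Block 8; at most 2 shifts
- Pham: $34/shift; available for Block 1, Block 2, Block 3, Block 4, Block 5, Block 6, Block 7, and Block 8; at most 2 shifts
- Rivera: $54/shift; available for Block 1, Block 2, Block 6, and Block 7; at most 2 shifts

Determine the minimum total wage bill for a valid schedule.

Picking the cheapest available pharmacist for each shift independently would cost $330, but that ignores the shift limits.
An optimal schedule: Block 1→Rivera, Block 2→Lindqvist+Rivera, Block 3→Lindqvist, Block 4→Pham, Block 5→Bakr+Diallo, Block 6→Lindqvist, Block 7→Pham, Block 8→Bakr.
Total: 54 + 29 + 54 + 29 + 34 + 49 + 59 + 29 + 34 + 49 = $420.

$420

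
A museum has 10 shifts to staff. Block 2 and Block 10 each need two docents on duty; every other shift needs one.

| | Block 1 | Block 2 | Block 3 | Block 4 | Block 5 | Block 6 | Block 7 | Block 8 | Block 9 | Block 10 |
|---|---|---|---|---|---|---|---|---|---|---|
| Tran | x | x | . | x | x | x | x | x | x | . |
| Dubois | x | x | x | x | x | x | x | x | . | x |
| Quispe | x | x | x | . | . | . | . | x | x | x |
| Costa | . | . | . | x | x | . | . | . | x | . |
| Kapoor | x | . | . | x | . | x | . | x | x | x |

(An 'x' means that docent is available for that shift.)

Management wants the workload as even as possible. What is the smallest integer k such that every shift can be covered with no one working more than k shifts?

3

With 5 docents and 12 worker-slots to fill, someone must work at least ⌈12/5⌉ = 3 shifts, so k ≥ 3.
k = 3 works: Block 1→Quispe, Block 2→Tran+Dubois, Block 3→Dubois, Block 4→Costa, Block 5→Tran, Block 6→Dubois, Block 7→Tran, Block 8→Quispe, Block 9→Costa, Block 10→Quispe+Kapoor.
Loads: Tran 3, Dubois 3, Quispe 3, Costa 2, Kapoor 1 — all ≤ 3.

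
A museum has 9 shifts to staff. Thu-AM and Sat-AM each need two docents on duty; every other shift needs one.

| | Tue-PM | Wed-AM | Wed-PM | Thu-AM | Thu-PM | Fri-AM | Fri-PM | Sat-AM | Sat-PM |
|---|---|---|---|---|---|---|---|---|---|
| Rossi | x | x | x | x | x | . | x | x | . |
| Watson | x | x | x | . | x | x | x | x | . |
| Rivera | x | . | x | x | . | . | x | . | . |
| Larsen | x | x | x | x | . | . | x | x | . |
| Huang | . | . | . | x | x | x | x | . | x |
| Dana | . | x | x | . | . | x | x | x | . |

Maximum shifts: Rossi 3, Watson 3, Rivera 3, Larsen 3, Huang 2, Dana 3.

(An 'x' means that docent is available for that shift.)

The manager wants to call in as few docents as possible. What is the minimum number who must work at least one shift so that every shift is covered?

11 slots to fill and no one can take more than 3, so at least ⌈11/3⌉ = 4 docents are needed.
Rossi, Watson, Rivera, and Huang alone can cover everything: Tue-PM→Rossi, Wed-AM→Rossi, Wed-PM→Rivera, Thu-AM→Rivera+Huang, Thu-PM→Watson, Fri-AM→Watson, Fri-PM→Rivera, Sat-AM→Rossi+Watson, Sat-PM→Huang.

4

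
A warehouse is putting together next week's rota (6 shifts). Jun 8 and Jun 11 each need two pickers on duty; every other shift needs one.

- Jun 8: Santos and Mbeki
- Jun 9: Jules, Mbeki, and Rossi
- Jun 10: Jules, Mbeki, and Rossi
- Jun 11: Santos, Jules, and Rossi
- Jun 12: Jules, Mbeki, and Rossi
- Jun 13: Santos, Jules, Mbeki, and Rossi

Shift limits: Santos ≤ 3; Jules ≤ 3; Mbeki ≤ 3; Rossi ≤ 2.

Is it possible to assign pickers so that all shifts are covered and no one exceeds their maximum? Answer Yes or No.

Jun 8 can only be covered by Santos and Mbeki, so that assignment is forced.
One valid schedule: Jun 8→Santos+Mbeki, Jun 9→Jules, Jun 10→Jules, Jun 11→Santos+Jules, Jun 12→Mbeki, Jun 13→Santos.
Loads: Santos 3/3, Jules 3/3, Mbeki 2/3, Rossi 0/2 — all within limits.

Yes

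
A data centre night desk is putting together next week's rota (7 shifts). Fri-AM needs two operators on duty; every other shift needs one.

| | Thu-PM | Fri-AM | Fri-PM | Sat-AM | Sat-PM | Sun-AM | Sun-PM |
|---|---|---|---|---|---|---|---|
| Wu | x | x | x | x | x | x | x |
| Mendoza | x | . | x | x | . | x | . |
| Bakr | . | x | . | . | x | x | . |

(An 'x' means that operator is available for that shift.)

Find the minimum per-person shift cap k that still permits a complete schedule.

3

With 3 operators and 8 worker-slots to fill, someone must work at least ⌈8/3⌉ = 3 shifts, so k ≥ 3.
k = 3 works: Thu-PM→Wu, Fri-AM→Wu+Bakr, Fri-PM→Mendoza, Sat-AM→Mendoza, Sat-PM→Bakr, Sun-AM→Mendoza, Sun-PM→Wu.
Loads: Wu 3, Mendoza 3, Bakr 2 — all ≤ 3.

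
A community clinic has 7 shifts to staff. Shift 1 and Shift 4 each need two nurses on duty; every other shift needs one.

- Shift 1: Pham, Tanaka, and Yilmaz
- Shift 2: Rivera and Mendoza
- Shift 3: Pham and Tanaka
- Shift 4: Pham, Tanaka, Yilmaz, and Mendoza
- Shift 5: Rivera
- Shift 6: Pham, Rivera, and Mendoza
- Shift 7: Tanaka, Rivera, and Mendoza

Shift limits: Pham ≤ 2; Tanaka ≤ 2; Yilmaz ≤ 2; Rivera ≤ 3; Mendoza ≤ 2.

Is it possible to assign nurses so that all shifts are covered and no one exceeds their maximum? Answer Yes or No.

Shift 5 can only be covered by Rivera, so that assignment is forced.
One valid schedule: Shift 1→Pham+Tanaka, Shift 2→Rivera, Shift 3→Pham, Shift 4→Yilmaz+Mendoza, Shift 5→Rivera, Shift 6→Rivera, Shift 7→Tanaka.
Loads: Pham 2/2, Tanaka 2/2, Yilmaz 1/2, Rivera 3/3, Mendoza 1/2 — all within limits.

Yes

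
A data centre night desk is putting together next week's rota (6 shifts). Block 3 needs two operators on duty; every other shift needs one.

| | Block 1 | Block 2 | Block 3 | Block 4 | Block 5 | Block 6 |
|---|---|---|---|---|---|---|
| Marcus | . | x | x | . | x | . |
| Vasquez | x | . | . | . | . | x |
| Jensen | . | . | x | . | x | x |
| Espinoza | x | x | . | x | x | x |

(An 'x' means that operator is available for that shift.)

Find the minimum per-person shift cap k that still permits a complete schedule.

With 4 operators and 7 worker-slots to fill, someone must work at least ⌈7/4⌉ = 2 shifts, so k ≥ 2.
k = 2 works: Block 1→Vasquez, Block 2→Marcus, Block 3→Marcus+Jensen, Block 4→Espinoza, Block 5→Jensen, Block 6→Vasquez.
Loads: Marcus 2, Vasquez 2, Jensen 2, Espinoza 1 — all ≤ 2.

2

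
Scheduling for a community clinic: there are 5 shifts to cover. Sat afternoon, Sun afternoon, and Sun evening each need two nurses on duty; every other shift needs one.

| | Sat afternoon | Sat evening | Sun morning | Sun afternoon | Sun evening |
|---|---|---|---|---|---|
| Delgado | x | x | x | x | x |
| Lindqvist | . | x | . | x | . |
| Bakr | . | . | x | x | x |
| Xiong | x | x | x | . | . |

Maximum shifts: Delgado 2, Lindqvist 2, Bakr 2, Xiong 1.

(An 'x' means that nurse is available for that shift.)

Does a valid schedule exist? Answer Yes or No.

Shifts {Sat afternoon, Sun morning, Sun afternoon, Sun evening} need 7 worker-slots in total, but the nurses available for any of those shifts (Delgado, Lindqvist, Bakr, and Xiong) can supply at most 6 among them. So no valid schedule exists.

No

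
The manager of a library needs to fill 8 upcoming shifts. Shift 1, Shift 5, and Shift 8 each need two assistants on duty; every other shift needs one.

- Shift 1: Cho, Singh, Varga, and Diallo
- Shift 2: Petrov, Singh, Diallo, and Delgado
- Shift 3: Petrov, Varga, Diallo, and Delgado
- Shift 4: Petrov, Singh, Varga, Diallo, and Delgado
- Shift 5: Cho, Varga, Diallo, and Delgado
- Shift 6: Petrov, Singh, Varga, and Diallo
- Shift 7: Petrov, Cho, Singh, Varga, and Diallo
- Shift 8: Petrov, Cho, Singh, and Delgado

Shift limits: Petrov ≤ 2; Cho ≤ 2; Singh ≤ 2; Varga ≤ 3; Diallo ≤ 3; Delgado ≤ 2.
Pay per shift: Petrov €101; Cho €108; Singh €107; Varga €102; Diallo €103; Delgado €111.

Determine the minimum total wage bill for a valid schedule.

Picking the cheapest available assistant for each shift independently would cost €1123, but that ignores the shift limits.
An optimal schedule: Shift 1→Diallo+Singh, Shift 2→Petrov, Shift 3→Petrov, Shift 4→Varga, Shift 5→Varga+Diallo, Shift 6→Varga, Shift 7→Diallo, Shift 8→Singh+Cho.
Total: 103 + 107 + 101 + 101 + 102 + 102 + 103 + 102 + 103 + 107 + 108 = €1139.

€1139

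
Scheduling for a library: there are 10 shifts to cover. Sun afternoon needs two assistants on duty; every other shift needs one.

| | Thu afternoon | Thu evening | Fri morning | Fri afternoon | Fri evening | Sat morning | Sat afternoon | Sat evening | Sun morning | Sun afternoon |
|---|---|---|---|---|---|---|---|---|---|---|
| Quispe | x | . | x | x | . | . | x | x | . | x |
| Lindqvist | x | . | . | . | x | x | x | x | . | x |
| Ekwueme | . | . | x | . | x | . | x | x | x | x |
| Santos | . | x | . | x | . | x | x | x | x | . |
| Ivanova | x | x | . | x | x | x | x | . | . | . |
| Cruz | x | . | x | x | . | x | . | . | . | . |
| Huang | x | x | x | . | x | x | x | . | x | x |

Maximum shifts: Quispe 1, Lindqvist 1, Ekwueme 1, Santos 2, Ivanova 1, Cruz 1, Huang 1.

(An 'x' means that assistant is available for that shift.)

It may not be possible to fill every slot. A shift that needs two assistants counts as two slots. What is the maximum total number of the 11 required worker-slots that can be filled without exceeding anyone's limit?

Total capacity across all assistants is 1+1+1+2+1+1+1 = 8, and 11 slots are needed, so at most 8 can be filled.
An assignment achieving 8: Thu afternoon→Ivanova, Thu evening→Santos, Fri morning→Quispe, Fri afternoon→Santos, Fri evening→Lindqvist, Sat morning→Cruz, Sun morning→Ekwueme, Sun afternoon→Huang.
Loads: Quispe 1/1, Lindqvist 1/1, Ekwueme 1/1, Santos 2/2, Ivanova 1/1, Cruz 1/1, Huang 1/1.

8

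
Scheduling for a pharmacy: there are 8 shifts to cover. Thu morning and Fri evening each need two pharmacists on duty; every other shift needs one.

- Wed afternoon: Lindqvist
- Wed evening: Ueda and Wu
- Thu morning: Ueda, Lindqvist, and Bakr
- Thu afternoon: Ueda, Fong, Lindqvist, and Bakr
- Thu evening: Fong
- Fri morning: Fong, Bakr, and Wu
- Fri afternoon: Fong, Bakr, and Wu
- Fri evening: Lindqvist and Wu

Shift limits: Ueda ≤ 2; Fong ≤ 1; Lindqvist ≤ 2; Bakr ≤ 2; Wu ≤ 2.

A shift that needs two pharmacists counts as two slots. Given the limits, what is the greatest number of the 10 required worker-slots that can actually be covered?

9

Total capacity across all pharmacists is 2+1+2+2+2 = 9, and 10 slots are needed, so at most 9 can be filled.
An assignment achieving 9: Wed afternoon→Lindqvist, Wed evening→Ueda, Thu morning→Ueda+Bakr, Thu evening→Fong, Fri morning→Bakr, Fri afternoon→Wu, Fri evening→Lindqvist+Wu.
Loads: Ueda 2/2, Fong 1/1, Lindqvist 2/2, Bakr 2/2, Wu 2/2.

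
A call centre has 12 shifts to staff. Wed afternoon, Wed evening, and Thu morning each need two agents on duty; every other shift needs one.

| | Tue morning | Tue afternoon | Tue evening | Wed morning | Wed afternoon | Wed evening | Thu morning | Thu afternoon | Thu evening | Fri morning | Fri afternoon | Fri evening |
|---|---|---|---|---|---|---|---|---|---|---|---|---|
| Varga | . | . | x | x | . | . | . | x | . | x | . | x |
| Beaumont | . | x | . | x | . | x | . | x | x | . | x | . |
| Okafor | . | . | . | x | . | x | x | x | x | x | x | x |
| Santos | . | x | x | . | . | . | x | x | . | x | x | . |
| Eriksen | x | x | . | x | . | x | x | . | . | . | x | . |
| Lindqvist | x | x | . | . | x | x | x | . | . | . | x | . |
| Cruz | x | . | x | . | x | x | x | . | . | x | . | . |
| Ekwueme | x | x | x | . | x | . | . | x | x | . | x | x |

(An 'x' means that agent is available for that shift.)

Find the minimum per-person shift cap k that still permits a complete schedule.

With 8 agents and 15 worker-slots to fill, someone must work at least ⌈15/8⌉ = 2 shifts, so k ≥ 2.
k = 2 works: Tue morning→Eriksen, Tue afternoon→Santos, Tue evening→Varga, Wed morning→Beaumont, Wed afternoon→Lindqvist+Cruz, Wed evening→Eriksen+Lindqvist, Thu morning→Santos+Cruz, Thu afternoon→Okafor, Thu evening→Beaumont, Fri morning→Okafor, Fri afternoon→Ekwueme, Fri evening→Varga.
Loads: Varga 2, Beaumont 2, Okafor 2, Santos 2, Eriksen 2, Lindqvist 2, Cruz 2, Ekwueme 1 — all ≤ 2.

2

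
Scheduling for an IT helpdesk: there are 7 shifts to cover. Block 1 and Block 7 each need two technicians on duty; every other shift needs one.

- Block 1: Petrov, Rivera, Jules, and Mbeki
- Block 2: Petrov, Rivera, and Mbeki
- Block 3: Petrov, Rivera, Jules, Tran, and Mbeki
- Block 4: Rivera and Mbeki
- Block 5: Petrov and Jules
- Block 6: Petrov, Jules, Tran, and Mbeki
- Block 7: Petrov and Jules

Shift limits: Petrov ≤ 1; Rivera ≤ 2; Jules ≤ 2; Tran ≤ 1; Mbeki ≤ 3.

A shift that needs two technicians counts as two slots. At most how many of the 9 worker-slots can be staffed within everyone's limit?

9

Total capacity across all technicians is 1+2+2+1+3 = 9, and 9 slots are needed, so at most 9 can be filled.
An assignment achieving 9: Block 1→Rivera+Mbeki, Block 2→Mbeki, Block 3→Mbeki, Block 4→Rivera, Block 5→Jules, Block 6→Tran, Block 7→Petrov+Jules.
Loads: Petrov 1/1, Rivera 2/2, Jules 2/2, Tran 1/1, Mbeki 3/3.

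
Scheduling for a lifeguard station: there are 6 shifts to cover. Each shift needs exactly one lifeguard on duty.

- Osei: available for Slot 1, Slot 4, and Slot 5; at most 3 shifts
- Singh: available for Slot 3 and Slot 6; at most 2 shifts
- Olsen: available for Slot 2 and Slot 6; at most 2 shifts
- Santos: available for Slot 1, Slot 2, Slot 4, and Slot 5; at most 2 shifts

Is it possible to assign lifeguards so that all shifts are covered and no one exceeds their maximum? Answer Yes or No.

Yes

Slot 3 can only be covered by Singh, so that assignment is forced.
One valid schedule: Slot 1→Osei, Slot 2→Olsen, Slot 3→Singh, Slot 4→Osei, Slot 5→Osei, Slot 6→Singh.
Loads: Osei 3/3, Singh 2/2, Olsen 1/2, Santos 0/2 — all within limits.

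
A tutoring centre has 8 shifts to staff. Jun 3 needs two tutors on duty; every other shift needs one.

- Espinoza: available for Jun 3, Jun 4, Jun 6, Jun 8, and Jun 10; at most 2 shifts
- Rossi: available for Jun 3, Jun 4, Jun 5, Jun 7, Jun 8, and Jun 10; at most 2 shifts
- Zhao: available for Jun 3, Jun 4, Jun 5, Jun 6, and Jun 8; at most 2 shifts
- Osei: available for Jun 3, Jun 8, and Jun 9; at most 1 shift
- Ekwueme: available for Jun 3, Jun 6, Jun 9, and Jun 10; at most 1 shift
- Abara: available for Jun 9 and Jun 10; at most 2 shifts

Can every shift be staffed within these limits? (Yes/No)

Yes

Jun 7 can only be covered by Rossi, so that assignment is forced.
One valid schedule: Jun 3→Zhao+Ekwueme, Jun 4→Espinoza, Jun 5→Rossi, Jun 6→Espinoza, Jun 7→Rossi, Jun 8→Zhao, Jun 9→Osei, Jun 10→Abara.
Loads: Espinoza 2/2, Rossi 2/2, Zhao 2/2, Osei 1/1, Ekwueme 1/1, Abara 1/2 — all within limits.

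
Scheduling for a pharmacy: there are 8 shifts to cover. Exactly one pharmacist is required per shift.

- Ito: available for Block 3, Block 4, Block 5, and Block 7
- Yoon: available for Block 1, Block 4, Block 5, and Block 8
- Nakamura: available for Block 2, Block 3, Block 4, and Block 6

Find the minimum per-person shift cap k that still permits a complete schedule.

3

With 3 pharmacists and 8 worker-slots to fill, someone must work at least ⌈8/3⌉ = 3 shifts, so k ≥ 3.
k = 3 works: Block 1→Yoon, Block 2→Nakamura, Block 3→Ito, Block 4→Yoon, Block 5→Ito, Block 6→Nakamura, Block 7→Ito, Block 8→Yoon.
Loads: Ito 3, Yoon 3, Nakamura 2 — all ≤ 3.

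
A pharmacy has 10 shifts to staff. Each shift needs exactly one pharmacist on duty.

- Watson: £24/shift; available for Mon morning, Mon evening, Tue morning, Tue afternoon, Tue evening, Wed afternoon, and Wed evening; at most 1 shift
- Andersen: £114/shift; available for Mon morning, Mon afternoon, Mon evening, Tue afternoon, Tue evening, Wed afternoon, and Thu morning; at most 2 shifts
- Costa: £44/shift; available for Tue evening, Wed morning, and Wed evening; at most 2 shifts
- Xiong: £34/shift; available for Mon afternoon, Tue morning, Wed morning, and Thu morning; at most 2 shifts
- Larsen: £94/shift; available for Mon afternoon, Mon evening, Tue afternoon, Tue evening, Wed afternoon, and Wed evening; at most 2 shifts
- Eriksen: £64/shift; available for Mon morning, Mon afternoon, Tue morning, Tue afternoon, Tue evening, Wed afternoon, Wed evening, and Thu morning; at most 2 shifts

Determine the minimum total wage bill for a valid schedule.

£610

Picking the cheapest available pharmacist for each shift independently would cost £270, but that ignores the shift limits.
An optimal schedule: Mon morning→Watson, Mon afternoon→Eriksen, Mon evening→Larsen, Tue morning→Xiong, Tue afternoon→Larsen, Tue evening→Costa, Wed morning→Xiong, Wed afternoon→Andersen, Wed evening→Costa, Thu morning→Eriksen.
Total: 24 + 64 + 94 + 34 + 94 + 44 + 34 + 114 + 44 + 64 = £610.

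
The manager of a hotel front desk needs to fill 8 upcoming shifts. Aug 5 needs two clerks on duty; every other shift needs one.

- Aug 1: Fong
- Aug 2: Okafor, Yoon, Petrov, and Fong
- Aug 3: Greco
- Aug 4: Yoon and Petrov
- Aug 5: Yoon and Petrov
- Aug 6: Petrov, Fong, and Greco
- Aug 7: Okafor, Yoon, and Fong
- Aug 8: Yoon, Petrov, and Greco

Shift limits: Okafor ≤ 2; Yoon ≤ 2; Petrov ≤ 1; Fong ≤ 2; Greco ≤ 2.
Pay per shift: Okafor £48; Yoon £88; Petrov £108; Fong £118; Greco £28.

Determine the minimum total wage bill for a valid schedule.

Aug 1 can only be covered by Fong, so that assignment is forced.
Aug 3 can only be covered by Greco, so that assignment is forced.
Aug 5 can only be covered by Yoon and Petrov, so that assignment is forced.
Picking the cheapest available clerk for each shift independently would cost £582, but that ignores the shift limits.
An optimal schedule: Aug 1→Fong, Aug 2→Okafor, Aug 3→Greco, Aug 4→Yoon, Aug 5→Yoon+Petrov, Aug 6→Fong, Aug 7→Okafor, Aug 8→Greco.
Total: 118 + 48 + 28 + 88 + 88 + 108 + 118 + 48 + 28 = £672.

£672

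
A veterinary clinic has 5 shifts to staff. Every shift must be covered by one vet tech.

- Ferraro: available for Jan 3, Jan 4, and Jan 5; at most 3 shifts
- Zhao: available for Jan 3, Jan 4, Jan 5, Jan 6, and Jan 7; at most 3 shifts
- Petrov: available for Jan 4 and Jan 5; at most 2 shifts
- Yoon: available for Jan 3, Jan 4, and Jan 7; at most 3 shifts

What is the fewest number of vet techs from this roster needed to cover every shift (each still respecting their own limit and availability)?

5 slots to fill and no one can take more than 3, so at least ⌈5/3⌉ = 2 vet techs are needed.
Ferraro and Zhao alone can cover everything: Jan 3→Ferraro, Jan 4→Ferraro, Jan 5→Ferraro, Jan 6→Zhao, Jan 7→Zhao.

2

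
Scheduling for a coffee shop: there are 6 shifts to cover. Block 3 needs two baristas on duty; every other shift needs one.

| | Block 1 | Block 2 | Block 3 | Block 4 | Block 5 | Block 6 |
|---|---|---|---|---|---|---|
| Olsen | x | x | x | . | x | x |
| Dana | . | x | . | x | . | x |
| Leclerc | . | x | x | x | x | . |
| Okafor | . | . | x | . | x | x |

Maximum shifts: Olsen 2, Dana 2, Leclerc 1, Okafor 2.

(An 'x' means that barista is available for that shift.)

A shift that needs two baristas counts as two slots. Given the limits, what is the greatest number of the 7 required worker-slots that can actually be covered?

7

Total capacity across all baristas is 2+2+1+2 = 7, and 7 slots are needed, so at most 7 can be filled.
An assignment achieving 7: Block 1→Olsen, Block 2→Olsen, Block 3→Leclerc+Okafor, Block 4→Dana, Block 5→Okafor, Block 6→Dana.
Loads: Olsen 2/2, Dana 2/2, Leclerc 1/1, Okafor 2/2.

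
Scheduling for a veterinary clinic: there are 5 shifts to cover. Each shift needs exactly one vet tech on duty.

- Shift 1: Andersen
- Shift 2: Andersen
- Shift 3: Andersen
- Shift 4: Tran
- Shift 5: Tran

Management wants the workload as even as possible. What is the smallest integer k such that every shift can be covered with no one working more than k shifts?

With 2 vet techs and 5 worker-slots to fill, someone must work at least ⌈5/2⌉ = 3 shifts, so k ≥ 3.
k = 3 works: Shift 1→Andersen, Shift 2→Andersen, Shift 3→Andersen, Shift 4→Tran, Shift 5→Tran.
Loads: Andersen 3, Tran 2 — all ≤ 3.

3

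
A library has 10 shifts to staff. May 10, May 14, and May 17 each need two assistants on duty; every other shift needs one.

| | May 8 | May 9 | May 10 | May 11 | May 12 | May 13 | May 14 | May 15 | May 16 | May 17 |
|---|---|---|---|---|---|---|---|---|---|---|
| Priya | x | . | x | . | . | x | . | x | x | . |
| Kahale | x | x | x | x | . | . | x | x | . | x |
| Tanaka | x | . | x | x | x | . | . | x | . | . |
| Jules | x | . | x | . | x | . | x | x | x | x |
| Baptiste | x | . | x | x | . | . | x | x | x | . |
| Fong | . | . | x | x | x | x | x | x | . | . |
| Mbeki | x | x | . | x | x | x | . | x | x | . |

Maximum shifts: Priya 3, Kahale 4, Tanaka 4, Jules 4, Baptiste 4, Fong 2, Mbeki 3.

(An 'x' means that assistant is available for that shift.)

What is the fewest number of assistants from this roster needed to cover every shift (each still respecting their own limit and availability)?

13 slots to fill and no one can take more than 4, so at least ⌈13/4⌉ = 4 assistants are needed.
Priya, Kahale, Tanaka, and Jules alone can cover everything: May 8→Priya, May 9→Kahale, May 10→Tanaka+Jules, May 11→Kahale, May 12→Tanaka, May 13→Priya, May 14→Kahale+Jules, May 15→Tanaka, May 16→Priya, May 17→Kahale+Jules.

4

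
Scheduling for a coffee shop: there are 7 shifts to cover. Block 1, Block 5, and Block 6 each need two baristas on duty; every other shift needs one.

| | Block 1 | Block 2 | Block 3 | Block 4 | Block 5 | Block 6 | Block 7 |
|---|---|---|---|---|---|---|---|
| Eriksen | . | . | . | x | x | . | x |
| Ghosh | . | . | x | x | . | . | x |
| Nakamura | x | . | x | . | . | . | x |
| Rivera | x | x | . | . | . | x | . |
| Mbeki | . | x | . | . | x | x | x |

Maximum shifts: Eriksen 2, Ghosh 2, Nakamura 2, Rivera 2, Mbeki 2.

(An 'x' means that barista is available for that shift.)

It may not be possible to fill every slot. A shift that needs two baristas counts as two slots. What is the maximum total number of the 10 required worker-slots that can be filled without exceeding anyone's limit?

9

Total capacity across all baristas is 2+2+2+2+2 = 10, and 10 slots are needed, so at most 10 can be filled.
Shifts {Block 1, Block 2, Block 5, Block 6} need 7 slots but only Eriksen, Nakamura, Rivera, and Mbeki are available for them, supplying at most 6 — so at least 1 slot must go unfilled.
An assignment achieving 9: Block 1→Nakamura+Rivera, Block 2→Rivera, Block 3→Ghosh, Block 4→Eriksen, Block 5→Eriksen+Mbeki, Block 6→Mbeki, Block 7→Ghosh.
Loads: Eriksen 2/2, Ghosh 2/2, Nakamura 1/2, Rivera 2/2, Mbeki 2/2.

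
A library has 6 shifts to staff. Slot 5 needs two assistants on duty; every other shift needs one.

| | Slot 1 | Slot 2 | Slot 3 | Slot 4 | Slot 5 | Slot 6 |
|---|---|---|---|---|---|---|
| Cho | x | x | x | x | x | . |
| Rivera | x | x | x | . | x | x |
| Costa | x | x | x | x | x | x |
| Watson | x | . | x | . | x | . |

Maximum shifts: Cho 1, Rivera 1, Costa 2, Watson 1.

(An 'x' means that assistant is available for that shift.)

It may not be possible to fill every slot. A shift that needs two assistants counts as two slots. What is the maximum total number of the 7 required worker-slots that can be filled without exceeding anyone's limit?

Total capacity across all assistants is 1+1+2+1 = 5, and 7 slots are needed, so at most 5 can be filled.
An assignment achieving 5: Slot 1→Costa, Slot 2→Costa, Slot 3→Watson, Slot 4→Cho, Slot 6→Rivera.
Loads: Cho 1/1, Rivera 1/1, Costa 2/2, Watson 1/1.

5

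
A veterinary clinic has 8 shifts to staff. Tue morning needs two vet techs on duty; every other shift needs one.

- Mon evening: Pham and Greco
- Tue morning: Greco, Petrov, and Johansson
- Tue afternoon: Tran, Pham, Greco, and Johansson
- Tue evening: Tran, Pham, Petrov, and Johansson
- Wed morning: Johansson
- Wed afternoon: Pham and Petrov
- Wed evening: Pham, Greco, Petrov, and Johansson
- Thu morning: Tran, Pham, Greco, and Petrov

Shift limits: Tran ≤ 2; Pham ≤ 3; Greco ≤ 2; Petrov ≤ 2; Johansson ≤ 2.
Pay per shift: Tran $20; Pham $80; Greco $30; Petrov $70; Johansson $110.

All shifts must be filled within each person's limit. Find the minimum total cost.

Wed morning can only be covered by Johansson, so that assignment is forced.
Picking the cheapest available vet tech for each shift independently would cost $400, but that ignores the shift limits.
An optimal schedule: Mon evening→Greco, Tue morning→Greco+Petrov, Tue afternoon→Tran, Tue evening→Tran, Wed morning→Johansson, Wed afternoon→Petrov, Wed evening→Pham, Thu morning→Pham.
Total: 30 + 30 + 70 + 20 + 20 + 110 + 70 + 80 + 80 = $510.

$510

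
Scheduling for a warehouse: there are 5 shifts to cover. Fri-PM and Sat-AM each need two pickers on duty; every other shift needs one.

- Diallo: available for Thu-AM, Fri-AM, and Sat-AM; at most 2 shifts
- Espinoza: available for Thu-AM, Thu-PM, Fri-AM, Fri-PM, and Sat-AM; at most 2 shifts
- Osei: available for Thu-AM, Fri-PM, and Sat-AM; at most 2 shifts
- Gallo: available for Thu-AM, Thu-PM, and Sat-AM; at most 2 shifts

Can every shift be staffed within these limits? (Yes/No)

Yes

Fri-PM can only be covered by Espinoza and Osei, so that assignment is forced.
One valid schedule: Thu-AM→Diallo, Thu-PM→Espinoza, Fri-AM→Diallo, Fri-PM→Espinoza+Osei, Sat-AM→Osei+Gallo.
Loads: Diallo 2/2, Espinoza 2/2, Osei 2/2, Gallo 1/2 — all within limits.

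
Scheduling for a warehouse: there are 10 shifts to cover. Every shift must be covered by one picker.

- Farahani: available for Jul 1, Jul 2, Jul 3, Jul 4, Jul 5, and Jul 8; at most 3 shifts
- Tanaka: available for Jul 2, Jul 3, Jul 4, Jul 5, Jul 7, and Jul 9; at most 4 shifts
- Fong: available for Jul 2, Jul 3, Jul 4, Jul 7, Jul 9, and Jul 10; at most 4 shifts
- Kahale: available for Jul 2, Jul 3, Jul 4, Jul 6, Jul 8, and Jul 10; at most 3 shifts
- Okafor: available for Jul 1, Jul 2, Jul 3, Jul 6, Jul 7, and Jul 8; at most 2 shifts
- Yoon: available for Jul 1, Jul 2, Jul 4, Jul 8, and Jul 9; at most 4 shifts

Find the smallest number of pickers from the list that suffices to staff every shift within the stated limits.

3

10 slots to fill and no one can take more than 4, so at least ⌈10/4⌉ = 3 pickers are needed.
Farahani, Tanaka, and Kahale alone can cover everything: Jul 1→Farahani, Jul 2→Tanaka, Jul 3→Tanaka, Jul 4→Kahale, Jul 5→Farahani, Jul 6→Kahale, Jul 7→Tanaka, Jul 8→Farahani, Jul 9→Tanaka, Jul 10→Kahale.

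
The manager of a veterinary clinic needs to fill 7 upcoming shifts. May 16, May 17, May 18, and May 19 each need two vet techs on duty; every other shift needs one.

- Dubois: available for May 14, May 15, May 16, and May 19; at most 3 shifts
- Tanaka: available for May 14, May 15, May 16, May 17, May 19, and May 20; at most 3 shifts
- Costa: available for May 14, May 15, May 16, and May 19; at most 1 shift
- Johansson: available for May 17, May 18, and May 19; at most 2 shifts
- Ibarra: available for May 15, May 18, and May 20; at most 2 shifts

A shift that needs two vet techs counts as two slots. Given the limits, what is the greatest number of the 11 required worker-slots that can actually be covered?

11

Total capacity across all vet techs is 3+3+1+2+2 = 11, and 11 slots are needed, so at most 11 can be filled.
An assignment achieving 11: May 14→Dubois, May 15→Ibarra, May 16→Dubois+Tanaka, May 17→Tanaka+Johansson, May 18→Johansson+Ibarra, May 19→Dubois+Costa, May 20→Tanaka.
Loads: Dubois 3/3, Tanaka 3/3, Costa 1/1, Johansson 2/2, Ibarra 2/2.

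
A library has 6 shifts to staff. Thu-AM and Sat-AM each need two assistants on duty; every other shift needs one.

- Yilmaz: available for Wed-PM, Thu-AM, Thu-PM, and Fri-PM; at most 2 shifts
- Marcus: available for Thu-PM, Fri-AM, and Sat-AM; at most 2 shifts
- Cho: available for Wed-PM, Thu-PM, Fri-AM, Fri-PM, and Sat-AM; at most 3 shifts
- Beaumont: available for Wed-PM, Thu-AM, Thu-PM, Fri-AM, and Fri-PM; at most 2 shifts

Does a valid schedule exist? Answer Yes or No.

Thu-AM can only be covered by Yilmaz and Beaumont, so that assignment is forced.
Sat-AM can only be covered by Marcus and Cho, so that assignment is forced.
One valid schedule: Wed-PM→Yilmaz, Thu-AM→Yilmaz+Beaumont, Thu-PM→Cho, Fri-AM→Marcus, Fri-PM→Cho, Sat-AM→Marcus+Cho.
Loads: Yilmaz 2/2, Marcus 2/2, Cho 3/3, Beaumont 1/2 — all within limits.

Yes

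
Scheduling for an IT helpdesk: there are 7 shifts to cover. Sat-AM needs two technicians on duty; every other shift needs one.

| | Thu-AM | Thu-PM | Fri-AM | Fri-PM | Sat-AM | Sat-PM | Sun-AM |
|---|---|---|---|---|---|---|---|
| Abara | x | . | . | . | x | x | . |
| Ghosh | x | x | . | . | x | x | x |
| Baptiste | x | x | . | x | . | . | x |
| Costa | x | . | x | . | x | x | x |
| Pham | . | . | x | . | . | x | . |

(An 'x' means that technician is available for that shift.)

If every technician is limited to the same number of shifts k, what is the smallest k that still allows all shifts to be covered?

With 5 technicians and 8 worker-slots to fill, someone must work at least ⌈8/5⌉ = 2 shifts, so k ≥ 2.
k = 2 works: Thu-AM→Abara, Thu-PM→Ghosh, Fri-AM→Costa, Fri-PM→Baptiste, Sat-AM→Abara+Ghosh, Sat-PM→Costa, Sun-AM→Baptiste.
Loads: Abara 2, Ghosh 2, Baptiste 2, Costa 2, Pham 0 — all ≤ 2.

2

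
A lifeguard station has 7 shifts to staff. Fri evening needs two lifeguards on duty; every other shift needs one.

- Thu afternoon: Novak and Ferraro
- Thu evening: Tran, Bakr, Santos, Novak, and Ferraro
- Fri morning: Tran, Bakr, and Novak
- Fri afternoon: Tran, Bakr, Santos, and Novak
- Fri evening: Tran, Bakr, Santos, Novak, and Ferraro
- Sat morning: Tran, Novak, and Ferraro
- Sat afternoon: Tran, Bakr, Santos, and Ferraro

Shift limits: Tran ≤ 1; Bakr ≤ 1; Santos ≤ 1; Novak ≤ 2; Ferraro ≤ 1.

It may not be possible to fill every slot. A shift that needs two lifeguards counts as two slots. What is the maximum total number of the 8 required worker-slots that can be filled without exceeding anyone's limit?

6

Total capacity across all lifeguards is 1+1+1+2+1 = 6, and 8 slots are needed, so at most 6 can be filled.
An assignment achieving 6: Thu afternoon→Novak, Thu evening→Ferraro, Fri morning→Tran, Fri afternoon→Bakr, Sat morning→Novak, Sat afternoon→Santos.
Loads: Tran 1/1, Bakr 1/1, Santos 1/1, Novak 2/2, Ferraro 1/1.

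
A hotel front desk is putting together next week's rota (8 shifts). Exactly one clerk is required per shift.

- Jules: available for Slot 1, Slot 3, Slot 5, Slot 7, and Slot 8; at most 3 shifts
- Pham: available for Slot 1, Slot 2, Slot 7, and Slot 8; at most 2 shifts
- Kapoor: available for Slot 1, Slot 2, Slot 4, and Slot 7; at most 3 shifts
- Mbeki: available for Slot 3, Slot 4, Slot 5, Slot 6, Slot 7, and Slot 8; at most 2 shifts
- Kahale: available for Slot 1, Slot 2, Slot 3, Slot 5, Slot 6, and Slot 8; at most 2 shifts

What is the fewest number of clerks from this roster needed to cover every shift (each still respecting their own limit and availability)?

3

8 slots to fill and no one can take more than 3, so at least ⌈8/3⌉ = 3 clerks are needed.
Jules, Kapoor, and Mbeki alone can cover everything: Slot 1→Jules, Slot 2→Kapoor, Slot 3→Jules, Slot 4→Kapoor, Slot 5→Jules, Slot 6→Mbeki, Slot 7→Kapoor, Slot 8→Mbeki.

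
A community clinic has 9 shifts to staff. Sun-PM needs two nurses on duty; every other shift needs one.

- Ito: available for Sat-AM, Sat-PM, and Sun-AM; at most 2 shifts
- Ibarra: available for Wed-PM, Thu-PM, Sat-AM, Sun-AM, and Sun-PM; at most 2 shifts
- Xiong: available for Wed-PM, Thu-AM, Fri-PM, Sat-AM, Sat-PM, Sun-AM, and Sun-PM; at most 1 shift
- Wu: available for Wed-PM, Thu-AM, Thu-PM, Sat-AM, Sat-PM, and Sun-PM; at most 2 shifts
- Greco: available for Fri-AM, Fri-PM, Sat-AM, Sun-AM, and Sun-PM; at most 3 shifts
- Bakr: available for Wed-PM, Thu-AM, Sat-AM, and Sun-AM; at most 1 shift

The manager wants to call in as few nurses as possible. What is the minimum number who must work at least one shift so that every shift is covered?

10 slots to fill and no one can take more than 3, so at least ⌈10/3⌉ = 4 nurses are needed.
Any 4 nurses together have capacity at most 3+2+2+2 = 9 < 10 slots, so 4 can never suffice.
Ito, Ibarra, Xiong, Wu, and Greco alone can cover everything: Wed-PM→Ibarra, Thu-AM→Xiong, Thu-PM→Ibarra, Fri-AM→Greco, Fri-PM→Greco, Sat-AM→Wu, Sat-PM→Ito, Sun-AM→Ito, Sun-PM→Wu+Greco.

5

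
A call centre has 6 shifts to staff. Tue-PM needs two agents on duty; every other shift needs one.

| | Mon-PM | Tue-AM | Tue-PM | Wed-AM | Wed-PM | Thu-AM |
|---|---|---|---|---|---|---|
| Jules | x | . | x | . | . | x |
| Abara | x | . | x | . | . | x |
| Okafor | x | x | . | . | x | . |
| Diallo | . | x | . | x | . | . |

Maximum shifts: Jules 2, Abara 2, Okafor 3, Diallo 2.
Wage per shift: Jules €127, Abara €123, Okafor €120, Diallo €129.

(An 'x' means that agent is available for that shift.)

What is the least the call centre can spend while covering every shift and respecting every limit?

Tue-PM can only be covered by Jules and Abara, so that assignment is forced.
Wed-AM can only be covered by Diallo, so that assignment is forced.
Wed-PM can only be covered by Okafor, so that assignment is forced.
Picking the cheapest available agent for each shift independently would cost €862, and that bound is achievable.
An optimal schedule: Mon-PM→Okafor, Tue-AM→Okafor, Tue-PM→Abara+Jules, Wed-AM→Diallo, Wed-PM→Okafor, Thu-AM→Abara.
Total: 120 + 120 + 123 + 127 + 129 + 120 + 123 = €862.

€862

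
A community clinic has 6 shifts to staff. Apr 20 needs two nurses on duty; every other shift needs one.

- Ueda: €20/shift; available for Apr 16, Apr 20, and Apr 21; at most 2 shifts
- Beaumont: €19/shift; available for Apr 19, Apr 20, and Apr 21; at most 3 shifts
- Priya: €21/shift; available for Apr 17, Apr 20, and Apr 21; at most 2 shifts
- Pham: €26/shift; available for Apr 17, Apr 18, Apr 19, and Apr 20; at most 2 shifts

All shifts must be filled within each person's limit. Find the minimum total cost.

Apr 16 can only be covered by Ueda, so that assignment is forced.
Apr 18 can only be covered by Pham, so that assignment is forced.
Picking the cheapest available nurse for each shift independently would cost €144, and that bound is achievable.
An optimal schedule: Apr 16→Ueda, Apr 17→Priya, Apr 18→Pham, Apr 19→Beaumont, Apr 20→Beaumont+Ueda, Apr 21→Beaumont.
Total: 20 + 21 + 26 + 19 + 19 + 20 + 19 = €144.

€144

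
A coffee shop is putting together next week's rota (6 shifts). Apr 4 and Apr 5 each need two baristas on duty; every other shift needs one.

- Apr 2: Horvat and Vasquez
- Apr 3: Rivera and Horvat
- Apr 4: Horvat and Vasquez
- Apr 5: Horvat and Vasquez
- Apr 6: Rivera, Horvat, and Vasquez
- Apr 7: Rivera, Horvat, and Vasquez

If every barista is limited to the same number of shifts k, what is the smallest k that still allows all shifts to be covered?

With 3 baristas and 8 worker-slots to fill, someone must work at least ⌈8/3⌉ = 3 shifts, so k ≥ 3.
k = 3 works: Apr 2→Horvat, Apr 3→Rivera, Apr 4→Horvat+Vasquez, Apr 5→Horvat+Vasquez, Apr 6→Rivera, Apr 7→Rivera.
Loads: Rivera 3, Horvat 3, Vasquez 2 — all ≤ 3.

3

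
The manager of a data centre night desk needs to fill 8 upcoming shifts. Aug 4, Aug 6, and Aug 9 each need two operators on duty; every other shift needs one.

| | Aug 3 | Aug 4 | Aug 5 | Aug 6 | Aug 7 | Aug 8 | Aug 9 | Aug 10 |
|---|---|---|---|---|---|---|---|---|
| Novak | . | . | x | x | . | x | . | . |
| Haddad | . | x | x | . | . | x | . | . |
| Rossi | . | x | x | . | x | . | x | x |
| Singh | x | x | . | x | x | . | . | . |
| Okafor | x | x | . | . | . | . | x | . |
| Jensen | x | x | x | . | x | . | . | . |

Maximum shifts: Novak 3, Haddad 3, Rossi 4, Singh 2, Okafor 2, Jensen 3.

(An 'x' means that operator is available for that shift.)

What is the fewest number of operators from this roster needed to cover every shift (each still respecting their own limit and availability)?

11 slots to fill and no one can take more than 4, so at least ⌈11/4⌉ = 3 operators are needed.
Any 3 operators together have capacity at most 4+3+3 = 10 < 11 slots, so 3 can never suffice.
Novak, Rossi, Singh, and Okafor alone can cover everything: Aug 3→Singh, Aug 4→Rossi+Okafor, Aug 5→Novak, Aug 6→Novak+Singh, Aug 7→Rossi, Aug 8→Novak, Aug 9→Rossi+Okafor, Aug 10→Rossi.

4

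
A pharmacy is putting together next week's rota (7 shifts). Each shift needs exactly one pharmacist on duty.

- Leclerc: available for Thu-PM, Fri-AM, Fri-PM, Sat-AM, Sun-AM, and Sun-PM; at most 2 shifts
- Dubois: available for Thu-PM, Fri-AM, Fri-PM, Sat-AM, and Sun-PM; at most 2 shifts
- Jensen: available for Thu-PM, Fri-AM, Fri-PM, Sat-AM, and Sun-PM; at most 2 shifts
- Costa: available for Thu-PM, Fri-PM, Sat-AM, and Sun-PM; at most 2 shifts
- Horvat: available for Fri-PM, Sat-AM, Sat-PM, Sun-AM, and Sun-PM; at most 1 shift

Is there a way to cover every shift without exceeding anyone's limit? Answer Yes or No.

Sat-PM can only be covered by Horvat, so that assignment is forced.
One valid schedule: Thu-PM→Dubois, Fri-AM→Leclerc, Fri-PM→Dubois, Sat-AM→Jensen, Sat-PM→Horvat, Sun-AM→Leclerc, Sun-PM→Jensen.
Loads: Leclerc 2/2, Dubois 2/2, Jensen 2/2, Costa 0/2, Horvat 1/1 — all within limits.

Yes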